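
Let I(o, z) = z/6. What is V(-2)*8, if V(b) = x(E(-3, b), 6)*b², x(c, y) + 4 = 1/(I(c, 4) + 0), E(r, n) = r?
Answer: -80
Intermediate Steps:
I(o, z) = z/6 (I(o, z) = z*(⅙) = z/6)
x(c, y) = -5/2 (x(c, y) = -4 + 1/((⅙)*4 + 0) = -4 + 1/(⅔ + 0) = -4 + 1/(⅔) = -4 + 3/2 = -5/2)
V(b) = -5*b²/2
V(-2)*8 = -5/2*(-2)²*8 = -5/2*4*8 = -10*8 = -80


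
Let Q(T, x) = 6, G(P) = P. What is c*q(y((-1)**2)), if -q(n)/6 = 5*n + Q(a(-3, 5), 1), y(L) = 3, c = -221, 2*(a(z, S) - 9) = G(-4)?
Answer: 27846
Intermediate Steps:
a(z, S) = 7 (a(z, S) = 9 + (1/2)*(-4) = 9 - 2 = 7)
q(n) = -36 - 30*n (q(n) = -6*(5*n + 6) = -6*(6 + 5*n) = -36 - 30*n)
c*q(y((-1)**2)) = -221*(-36 - 30*3) = -221*(-36 - 90) = -221*(-126) = 27846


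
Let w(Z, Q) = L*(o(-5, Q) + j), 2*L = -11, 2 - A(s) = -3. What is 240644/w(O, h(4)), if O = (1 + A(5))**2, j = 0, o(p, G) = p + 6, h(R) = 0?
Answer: -481288/11 ≈ -43753.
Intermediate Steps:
A(s) = 5 (A(s) = 2 - 1*(-3) = 2 + 3 = 5)
o(p, G) = 6 + p
L = -11/2 (L = (1/2)*(-11) = -11/2 ≈ -5.5000)
O = 36 (O = (1 + 5)**2 = 6**2 = 36)
w(Z, Q) = -11/2 (w(Z, Q) = -11*((6 - 5) + 0)/2 = -11*(1 + 0)/2 = -11/2*1 = -11/2)
240644/w(O, h(4)) = 240644/(-11/2) = 240644*(-2/11) = -481288/11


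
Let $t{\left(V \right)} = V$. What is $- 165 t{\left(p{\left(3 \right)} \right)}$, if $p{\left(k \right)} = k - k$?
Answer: $0$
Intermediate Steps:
$p{\left(k \right)} = 0$
$- 165 t{\left(p{\left(3 \right)} \right)} = \left(-165\right) 0 = 0$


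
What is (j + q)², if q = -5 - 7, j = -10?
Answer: 484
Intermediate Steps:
q = -12
(j + q)² = (-10 - 12)² = (-22)² = 484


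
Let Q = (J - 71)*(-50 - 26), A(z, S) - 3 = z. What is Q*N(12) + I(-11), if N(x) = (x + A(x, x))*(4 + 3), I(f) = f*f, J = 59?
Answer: 172489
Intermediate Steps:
A(z, S) = 3 + z
I(f) = f²
N(x) = 21 + 14*x (N(x) = (x + (3 + x))*(4 + 3) = (3 + 2*x)*7 = 21 + 14*x)
Q = 912 (Q = (59 - 71)*(-50 - 26) = -12*(-76) = 912)
Q*N(12) + I(-11) = 912*(21 + 14*12) + (-11)² = 912*(21 + 168) + 121 = 912*189 + 121 = 172368 + 121 = 172489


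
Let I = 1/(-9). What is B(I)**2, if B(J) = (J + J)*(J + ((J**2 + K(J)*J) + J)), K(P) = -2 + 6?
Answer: 11236/531441 ≈ 0.021143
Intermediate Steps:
K(P) = 4
I = -1/9 ≈ -0.11111
B(J) = 2*J*(J**2 + 6*J) (B(J) = (J + J)*(J + ((J**2 + 4*J) + J)) = (2*J)*(J + (J**2 + 5*J)) = (2*J)*(J**2 + 6*J) = 2*J*(J**2 + 6*J))
B(I)**2 = (2*(-1/9)**2*(6 - 1/9))**2 = (2*(1/81)*(53/9))**2 = (106/729)**2 = 11236/531441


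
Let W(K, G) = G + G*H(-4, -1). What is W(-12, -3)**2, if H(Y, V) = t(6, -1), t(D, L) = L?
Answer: 0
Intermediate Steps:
H(Y, V) = -1
W(K, G) = 0 (W(K, G) = G + G*(-1) = G - G = 0)
W(-12, -3)**2 = 0**2 = 0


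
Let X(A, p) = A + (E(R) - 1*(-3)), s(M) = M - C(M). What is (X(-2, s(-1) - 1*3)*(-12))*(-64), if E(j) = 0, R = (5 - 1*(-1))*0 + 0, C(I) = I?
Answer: 768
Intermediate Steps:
R = 0 (R = (5 + 1)*0 + 0 = 6*0 + 0 = 0 + 0 = 0)
s(M) = 0 (s(M) = M - M = 0)
X(A, p) = 3 + A (X(A, p) = A + (0 - 1*(-3)) = A + (0 + 3) = A + 3 = 3 + A)
(X(-2, s(-1) - 1*3)*(-12))*(-64) = ((3 - 2)*(-12))*(-64) = (1*(-12))*(-64) = -12*(-64) = 768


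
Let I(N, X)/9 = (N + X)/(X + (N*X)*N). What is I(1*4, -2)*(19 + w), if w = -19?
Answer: 0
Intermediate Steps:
I(N, X) = 9*(N + X)/(X + X*N²) (I(N, X) = 9*((N + X)/(X + (N*X)*N)) = 9*((N + X)/(X + X*N²)) = 9*(N + X)/(X + X*N²))
I(1*4, -2)*(19 + w) = (9*(1*4 - 2)/(-2*(1 + (1*4)²)))*(19 - 19) = (9*(-½)*(4 - 2)/(1 + 4²))*0 = (9*(-½)*2/(1 + 16))*0 = (9*(-½)*2/17)*0 = (9*(-½)*(1/17)*2)*0 = -9/17*0 = 0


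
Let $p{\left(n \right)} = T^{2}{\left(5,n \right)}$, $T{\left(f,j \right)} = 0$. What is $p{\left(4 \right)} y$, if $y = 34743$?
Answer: $0$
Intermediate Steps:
$p{\left(n \right)} = 0$ ($p{\left(n \right)} = 0^{2} = 0$)
$p{\left(4 \right)} y = 0 \cdot 34743 = 0$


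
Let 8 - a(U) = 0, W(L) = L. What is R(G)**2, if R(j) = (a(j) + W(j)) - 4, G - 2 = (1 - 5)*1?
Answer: 4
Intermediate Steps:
G = -2 (G = 2 + (1 - 5)*1 = 2 - 4*1 = 2 - 4 = -2)
a(U) = 8 (a(U) = 8 - 1*0 = 8 + 0 = 8)
R(j) = 4 + j (R(j) = (8 + j) - 4 = 4 + j)
R(G)**2 = (4 - 2)**2 = 2**2 = 4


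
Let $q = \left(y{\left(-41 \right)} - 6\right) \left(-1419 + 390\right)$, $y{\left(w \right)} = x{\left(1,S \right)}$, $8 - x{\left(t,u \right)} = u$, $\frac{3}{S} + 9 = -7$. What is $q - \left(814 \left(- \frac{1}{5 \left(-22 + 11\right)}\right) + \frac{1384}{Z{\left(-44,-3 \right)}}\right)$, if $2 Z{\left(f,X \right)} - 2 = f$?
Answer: $- \frac{3695719}{1680} \approx -2199.8$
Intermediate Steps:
$S = - \frac{3}{16}$ ($S = \frac{3}{-9 - 7} = \frac{3}{-16} = 3 \left(- \frac{1}{16}\right) = - \frac{3}{16} \approx -0.1875$)
$x{\left(t,u \right)} = 8 - u$
$y{\left(w \right)} = \frac{131}{16}$ ($y{\left(w \right)} = 8 - - \frac{3}{16} = 8 + \frac{3}{16} = \frac{131}{16}$)
$Z{\left(f,X \right)} = 1 + \frac{f}{2}$
$q = - \frac{36015}{16}$ ($q = \left(\frac{131}{16} - 6\right) \left(-1419 + 390\right) = \frac{35}{16} \left(-1029\right) = - \frac{36015}{16} \approx -2250.9$)
$q - \left(814 \left(- \frac{1}{5 \left(-22 + 11\right)}\right) + \frac{1384}{Z{\left(-44,-3 \right)}}\right) = - \frac{36015}{16} - \left(814 \left(- \frac{1}{5 \left(-22 + 11\right)}\right) + \frac{1384}{1 + \frac{1}{2} \left(-44\right)}\right) = - \frac{36015}{16} - \left(\frac{74}{5} + \frac{1384}{1 - 22}\right) = - \frac{36015}{16} - \left(- \frac{1384}{21} + \frac{74}{5}\right) = - \frac{36015}{16} - - \frac{5366}{105} = - \frac{36015}{16} + \left(\frac{1384}{21} - \frac{74}{5}\right) = - \frac{36015}{16} + \frac{5366}{105} = - \frac{3695719}{1680}$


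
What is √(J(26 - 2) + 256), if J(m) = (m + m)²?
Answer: 16*√10 ≈ 50.596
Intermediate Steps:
J(m) = 4*m² (J(m) = (2*m)² = 4*m²)
√(J(26 - 2) + 256) = √(4*(26 - 2)² + 256) = √(4*24² + 256) = √(4*576 + 256) = √(2304 + 256) = √2560 = 16*√10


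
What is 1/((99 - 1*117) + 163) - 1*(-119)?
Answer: 17256/145 ≈ 119.01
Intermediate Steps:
1/((99 - 1*117) + 163) - 1*(-119) = 1/((99 - 117) + 163) + 119 = 1/(-18 + 163) + 119 = 1/145 + 119 = 17256/145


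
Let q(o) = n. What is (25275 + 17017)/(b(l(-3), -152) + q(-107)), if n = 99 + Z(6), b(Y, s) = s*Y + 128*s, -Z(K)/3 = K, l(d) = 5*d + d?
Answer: -42292/16639 ≈ -2.5417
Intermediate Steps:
l(d) = 6*d
Z(K) = -3*K
b(Y, s) = 128*s + Y*s (b(Y, s) = Y*s + 128*s = 128*s + Y*s)
n = 81 (n = 99 - 3*6 = 99 - 18 = 81)
q(o) = 81
(25275 + 17017)/(b(l(-3), -152) + q(-107)) = (25275 + 17017)/(-152*(128 + 6*(-3)) + 81) = 42292/(-152*(128 - 18) + 81) = 42292/(-152*110 + 81) = 42292/(-16720 + 81) = 42292/(-16639) = 42292*(-1/16639) = -42292/16639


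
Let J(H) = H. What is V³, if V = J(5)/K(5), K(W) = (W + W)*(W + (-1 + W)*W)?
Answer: 1/125000 ≈ 8.0000e-6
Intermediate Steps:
K(W) = 2*W*(W + W*(-1 + W)) (K(W) = (2*W)*(W + W*(-1 + W)) = 2*W*(W + W*(-1 + W)))
V = 1/50 (V = 5/((2*5³)) = 5/((2*125)) = 5/250 = 5*(1/250) = 1/50 ≈ 0.020000)
V³ = (1/50)³ = 1/125000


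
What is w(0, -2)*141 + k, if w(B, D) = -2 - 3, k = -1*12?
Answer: -717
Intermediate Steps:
k = -12
w(B, D) = -5
w(0, -2)*141 + k = -5*141 - 12 = -705 - 12 = -717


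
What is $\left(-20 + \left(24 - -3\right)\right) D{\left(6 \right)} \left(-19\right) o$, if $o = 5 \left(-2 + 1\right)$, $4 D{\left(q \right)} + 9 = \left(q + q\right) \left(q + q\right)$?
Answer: $\frac{89775}{4} \approx 22444.0$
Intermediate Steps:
$D{\left(q \right)} = - \frac{9}{4} + q^{2}$ ($D{\left(q \right)} = - \frac{9}{4} + \frac{\left(q + q\right) \left(q + q\right)}{4} = - \frac{9}{4} + \frac{2 q 2 q}{4} = - \frac{9}{4} + \frac{4 q^{2}}{4} = - \frac{9}{4} + q^{2}$)
$o = -5$ ($o = 5 \left(-1\right) = -5$)
$\left(-20 + \left(24 - -3\right)\right) D{\left(6 \right)} \left(-19\right) o = \left(-20 + \left(24 - -3\right)\right) \left(- \frac{9}{4} + 6^{2}\right) \left(-19\right) \left(-5\right) = \left(-20 + \left(24 + 3\right)\right) \left(- \frac{9}{4} + 36\right) \left(-19\right) \left(-5\right) = \left(-20 + 27\right) \frac{135}{4} \left(-19\right) \left(-5\right) = 7 \left(- \frac{2565}{4}\right) \left(-5\right) = \left(- \frac{17955}{4}\right) \left(-5\right) = \frac{89775}{4}$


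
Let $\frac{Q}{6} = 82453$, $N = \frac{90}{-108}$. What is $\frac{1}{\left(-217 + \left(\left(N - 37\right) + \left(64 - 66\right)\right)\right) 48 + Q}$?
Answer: $\frac{1}{482390} \approx 2.073 \cdot 10^{-6}$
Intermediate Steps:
$N = - \frac{5}{6}$ ($N = 90 \left(- \frac{1}{108}\right) = - \frac{5}{6} \approx -0.83333$)
$Q = 494718$ ($Q = 6 \cdot 82453 = 494718$)
$\frac{1}{\left(-217 + \left(\left(N - 37\right) + \left(64 - 66\right)\right)\right) 48 + Q} = \frac{1}{\left(-217 + \left(\left(- \frac{5}{6} - 37\right) + \left(64 - 66\right)\right)\right) 48 + 494718} = \frac{1}{\left(-217 - \frac{239}{6}\right) 48 + 494718} = \frac{1}{\left(- \frac{1541}{6}\right) 48 + 494718} = \frac{1}{-12328 + 494718} = \frac{1}{482390}$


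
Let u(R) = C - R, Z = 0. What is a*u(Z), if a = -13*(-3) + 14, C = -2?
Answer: -106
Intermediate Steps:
u(R) = -2 - R
a = 53 (a = 39 + 14 = 53)
a*u(Z) = 53*(-2 - 1*0) = 53*(-2 + 0) = 53*(-2) = -106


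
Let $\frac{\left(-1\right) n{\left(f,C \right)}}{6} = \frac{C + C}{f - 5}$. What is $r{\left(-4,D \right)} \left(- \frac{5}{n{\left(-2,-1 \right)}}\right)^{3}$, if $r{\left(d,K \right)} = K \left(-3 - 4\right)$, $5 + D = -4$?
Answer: $\frac{300125}{192} \approx 1563.2$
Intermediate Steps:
$D = -9$ ($D = -5 - 4 = -9$)
$n{\left(f,C \right)} = - \frac{12 C}{-5 + f}$ ($n{\left(f,C \right)} = - 6 \frac{C + C}{f - 5} = - 6 \frac{2 C}{-5 + f} = - \frac{12 C}{-5 + f}$)
$r{\left(d,K \right)} = - 7 K$ ($r{\left(d,K \right)} = K \left(-7\right) = - 7 K$)
$r{\left(-4,D \right)} \left(- \frac{5}{n{\left(-2,-1 \right)}}\right)^{3} = \left(-7\right) \left(-9\right) \left(- \frac{5}{\left(-12\right) \left(-1\right) \frac{1}{-5 - 2}}\right)^{3} = 63 \left(- \frac{5}{\left(-12\right) \left(-1\right) \frac{1}{-7}}\right)^{3} = 63 \left(- \frac{5}{\left(-12\right) \left(-1\right) \left(- \frac{1}{7}\right)}\right)^{3} = 63 \left(- \frac{5}{- \frac{12}{7}}\right)^{3} = 63 \left(\left(-5\right) \left(- \frac{7}{12}\right)\right)^{3} = 63 \left(\frac{35}{12}\right)^{3} = 63 \cdot \frac{42875}{1728} = \frac{300125}{192}$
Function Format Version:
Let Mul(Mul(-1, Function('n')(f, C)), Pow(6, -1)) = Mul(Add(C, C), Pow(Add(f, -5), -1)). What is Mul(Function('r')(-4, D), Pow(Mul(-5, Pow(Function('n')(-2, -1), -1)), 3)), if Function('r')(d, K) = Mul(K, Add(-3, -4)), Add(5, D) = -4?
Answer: Rational(300125, 192) ≈ 1563.2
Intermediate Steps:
D = -9 (D = Add(-5, -4) = -9)
Function('n')(f, C) = Mul(-12, C, Pow(Add(-5, f), -1)) (Function('n')(f, C) = Mul(-6, Mul(Add(C, C), Pow(Add(f, -5), -1))) = Mul(-6, Mul(Mul(2, C), Pow(Add(-5, f), -1))) = Mul(-6, Mul(2, C, Pow(Add(-5, f), -1))) = Mul(-12, C, Pow(Add(-5, f), -1)))
Function('r')(d, K) = Mul(-7, K) (Function('r')(d, K) = Mul(K, -7) = Mul(-7, K))
Mul(Function('r')(-4, D), Pow(Mul(-5, Pow(Function('n')(-2, -1), -1)), 3)) = Mul(Mul(-7, -9), Pow(Mul(-5, Pow(Mul(-12, -1, Pow(Add(-5, -2), -1)), -1)), 3)) = Mul(63, Pow(Mul(-5, Pow(Mul(-12, -1, Pow(-7, -1)), -1)), 3)) = Mul(63, Pow(Mul(-5, Pow(Mul(-12, -1, Rational(-1, 7)), -1)), 3)) = Mul(63, Pow(Mul(-5, Pow(Rational(-12, 7), -1)), 3)) = Mul(63, Pow(Mul(-5, Rational(-7, 12)), 3)) = Mul(63, Pow(Rational(35, 12), 3)) = Mul(63, Rational(42875, 1728)) = Rational(300125, 192)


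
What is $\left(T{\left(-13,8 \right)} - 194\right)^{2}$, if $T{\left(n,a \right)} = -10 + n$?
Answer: $47089$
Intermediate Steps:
$\left(T{\left(-13,8 \right)} - 194\right)^{2} = \left(\left(-10 - 13\right) - 194\right)^{2} = \left(-23 - 194\right)^{2} = \left(-217\right)^{2} = 47089$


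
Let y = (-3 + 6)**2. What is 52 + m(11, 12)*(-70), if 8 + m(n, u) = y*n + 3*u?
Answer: -8838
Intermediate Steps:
y = 9 (y = 3**2 = 9)
m(n, u) = -8 + 3*u + 9*n (m(n, u) = -8 + (9*n + 3*u) = -8 + (3*u + 9*n) = -8 + 3*u + 9*n)
52 + m(11, 12)*(-70) = 52 + (-8 + 3*12 + 9*11)*(-70) = 52 + (-8 + 36 + 99)*(-70) = 52 + 127*(-70) = 52 - 8890 = -8838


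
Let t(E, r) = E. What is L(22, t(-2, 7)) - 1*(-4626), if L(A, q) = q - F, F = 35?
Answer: 4589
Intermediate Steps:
L(A, q) = -35 + q (L(A, q) = q - 1*35 = q - 35 = -35 + q)
L(22, t(-2, 7)) - 1*(-4626) = (-35 - 2) - 1*(-4626) = -37 + 4626 = 4589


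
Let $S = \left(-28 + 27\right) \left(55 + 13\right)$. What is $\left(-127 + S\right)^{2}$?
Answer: $38025$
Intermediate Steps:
$S = -68$ ($S = \left(-1\right) 68 = -68$)
$\left(-127 + S\right)^{2} = \left(-127 - 68\right)^{2} = \left(-195\right)^{2} = 38025$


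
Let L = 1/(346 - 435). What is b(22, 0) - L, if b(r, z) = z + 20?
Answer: 1781/89 ≈ 20.011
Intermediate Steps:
b(r, z) = 20 + z
L = -1/89 (L = 1/(-89) = -1/89 ≈ -0.011236)
b(22, 0) - L = (20 + 0) - 1*(-1/89) = 20 + 1/89 = 1781/89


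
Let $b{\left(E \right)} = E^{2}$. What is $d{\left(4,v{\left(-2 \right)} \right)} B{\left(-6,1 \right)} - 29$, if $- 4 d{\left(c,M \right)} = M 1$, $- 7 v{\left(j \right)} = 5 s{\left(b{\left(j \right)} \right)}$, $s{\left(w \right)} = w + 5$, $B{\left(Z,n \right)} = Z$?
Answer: $- \frac{541}{14} \approx -38.643$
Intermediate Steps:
$s{\left(w \right)} = 5 + w$
$v{\left(j \right)} = - \frac{25}{7} - \frac{5 j^{2}}{7}$ ($v{\left(j \right)} = - \frac{5 \left(5 + j^{2}\right)}{7} = - \frac{25 + 5 j^{2}}{7} = - \frac{25}{7} - \frac{5 j^{2}}{7}$)
$d{\left(c,M \right)} = - \frac{M}{4}$ ($d{\left(c,M \right)} = - \frac{M 1}{4} = - \frac{M}{4}$)
$d{\left(4,v{\left(-2 \right)} \right)} B{\left(-6,1 \right)} - 29 = - \frac{- \frac{25}{7} - \frac{5 \left(-2\right)^{2}}{7}}{4} \left(-6\right) - 29 = - \frac{- \frac{25}{7} - \frac{20}{7}}{4} \left(-6\right) - 29 = \left(- \frac{1}{4}\right) \left(- \frac{45}{7}\right) \left(-6\right) - 29 = \frac{45}{28} \left(-6\right) - 29 = - \frac{135}{14} - 29 = - \frac{541}{14}$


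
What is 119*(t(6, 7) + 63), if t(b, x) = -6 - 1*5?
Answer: 6188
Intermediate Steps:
t(b, x) = -11 (t(b, x) = -6 - 5 = -11)
119*(t(6, 7) + 63) = 119*(-11 + 63) = 119*52 = 6188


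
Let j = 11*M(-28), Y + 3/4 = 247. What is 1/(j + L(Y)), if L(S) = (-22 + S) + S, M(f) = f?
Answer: 2/325 ≈ 0.0061538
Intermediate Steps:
Y = 985/4 (Y = -¾ + 247 = 985/4 ≈ 246.25)
j = -308 (j = 11*(-28) = -308)
L(S) = -22 + 2*S
1/(j + L(Y)) = 1/(-308 + (-22 + 2*(985/4))) = 1/(-308 + (-22 + 985/2)) = 1/(-308 + 941/2) = 1/(325/2) = 2/325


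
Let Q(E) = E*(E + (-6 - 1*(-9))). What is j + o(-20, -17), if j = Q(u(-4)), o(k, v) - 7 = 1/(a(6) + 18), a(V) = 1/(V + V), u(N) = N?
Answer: 2399/217 ≈ 11.055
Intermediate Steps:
a(V) = 1/(2*V)
Q(E) = E*(3 + E) (Q(E) = E*(E + (-6 + 9)) = E*(E + 3) = E*(3 + E))
o(k, v) = 1531/217 (o(k, v) = 7 + 1/((½)/6 + 18) = 7 + 1/((½)*(⅙) + 18) = 7 + 1/(1/12 + 18) = 7 + 1/(217/12) = 7 + 12/217 = 1531/217)
j = 4 (j = -4*(3 - 4) = -4*(-1) = 4)
j + o(-20, -17) = 4 + 1531/217 = 2399/217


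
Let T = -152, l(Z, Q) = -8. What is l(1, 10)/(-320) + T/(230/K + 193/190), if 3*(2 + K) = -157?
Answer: 188397241/3985640 ≈ 47.269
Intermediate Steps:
K = -163/3 (K = -2 + (⅓)*(-157) = -2 - 157/3 = -163/3 ≈ -54.333)
l(1, 10)/(-320) + T/(230/K + 193/190) = -8/(-320) - 152/(230/(-163/3) + 193/190) = -8*(-1/320) - 152/(230*(-3/163) + 193*(1/190)) = 1/40 - 152/(-690/163 + 193/190) = 1/40 - 152/(-99641/30970) = 1/40 - 152*(-30970/99641) = 1/40 + 4707440/99641 = 188397241/3985640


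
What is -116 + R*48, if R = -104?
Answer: -5108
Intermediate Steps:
-116 + R*48 = -116 - 104*48 = -116 - 4992 = -5108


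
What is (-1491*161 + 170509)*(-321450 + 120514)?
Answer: 13973491312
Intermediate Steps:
(-1491*161 + 170509)*(-321450 + 120514) = (-240051 + 170509)*(-200936) = -69542*(-200936) = 13973491312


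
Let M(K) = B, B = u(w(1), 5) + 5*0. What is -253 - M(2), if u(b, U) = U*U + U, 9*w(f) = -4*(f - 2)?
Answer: -283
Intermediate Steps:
w(f) = 8/9 - 4*f/9 (w(f) = (-4*(f - 2))/9 = (-4*(-2 + f))/9 = (8 - 4*f)/9 = 8/9 - 4*f/9)
u(b, U) = U + U**2 (u(b, U) = U**2 + U = U + U**2)
B = 30 (B = 5*(1 + 5) + 5*0 = 5*6 + 0 = 30 + 0 = 30)
M(K) = 30
-253 - M(2) = -253 - 1*30 = -253 - 30 = -283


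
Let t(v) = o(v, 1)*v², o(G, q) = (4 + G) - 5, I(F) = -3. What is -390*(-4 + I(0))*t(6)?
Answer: 491400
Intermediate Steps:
o(G, q) = -1 + G
t(v) = v²*(-1 + v) (t(v) = (-1 + v)*v² = v²*(-1 + v))
-390*(-4 + I(0))*t(6) = -390*(-4 - 3)*6²*(-1 + 6) = -(-2730)*36*5 = -(-2730)*180 = -390*(-1260) = 491400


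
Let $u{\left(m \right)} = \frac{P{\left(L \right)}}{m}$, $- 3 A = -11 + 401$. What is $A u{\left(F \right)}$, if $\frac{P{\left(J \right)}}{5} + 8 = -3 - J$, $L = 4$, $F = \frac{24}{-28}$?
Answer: $-11375$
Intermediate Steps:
$F = - \frac{6}{7}$ ($F = 24 \left(- \frac{1}{28}\right) = - \frac{6}{7} \approx -0.85714$)
$A = -130$ ($A = - \frac{-11 + 401}{3} = \left(- \frac{1}{3}\right) 390 = -130$)
$P{\left(J \right)} = -55 - 5 J$ ($P{\left(J \right)} = -40 + 5 \left(-3 - J\right) = -40 - \left(15 + 5 J\right) = -55 - 5 J$)
$u{\left(m \right)} = - \frac{75}{m}$ ($u{\left(m \right)} = \frac{-55 - 20}{m} = - \frac{75}{m}$)
$A u{\left(F \right)} = - 130 \left(- \frac{75}{- \frac{6}{7}}\right) = - 130 \left(\left(-75\right) \left(- \frac{7}{6}\right)\right) = \left(-130\right) \frac{175}{2} = -11375$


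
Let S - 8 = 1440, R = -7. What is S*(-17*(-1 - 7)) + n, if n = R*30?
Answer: 196718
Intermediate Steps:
S = 1448 (S = 8 + 1440 = 1448)
n = -210 (n = -7*30 = -210)
S*(-17*(-1 - 7)) + n = 1448*(-17*(-1 - 7)) - 210 = 1448*(-17*(-8)) - 210 = 1448*136 - 210 = 196928 - 210 = 196718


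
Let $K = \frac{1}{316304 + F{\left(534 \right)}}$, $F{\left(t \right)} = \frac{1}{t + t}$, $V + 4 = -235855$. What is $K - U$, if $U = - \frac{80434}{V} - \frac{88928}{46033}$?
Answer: $\frac{448820130164087322}{282133279872759887} \approx 1.5908$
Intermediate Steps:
$V = -235859$ ($V = -4 - 235855 = -235859$)
$F{\left(t \right)} = \frac{1}{2 t}$
$K = \frac{1068}{337812673}$ ($K = \frac{1}{316304 + \frac{1}{2 \cdot 534}} = \frac{1}{316304 + \frac{1}{2} \cdot \frac{1}{534}} = \frac{1}{316304 + \frac{1}{1068}} = \frac{1}{\frac{337812673}{1068}} = \frac{1068}{337812673} \approx 3.1615 \cdot 10^{-6}$)
$U = - \frac{1328603910}{835176719}$ ($U = - \frac{80434}{-235859} - \frac{88928}{46033} = \left(-80434\right) \left(- \frac{1}{235859}\right) - \frac{88928}{46033} = \frac{80434}{235859} - \frac{88928}{46033} = - \frac{1328603910}{835176719} \approx -1.5908$)
$K - U = \frac{1068}{337812673} - - \frac{1328603910}{835176719} = \frac{1068}{337812673} + \frac{1328603910}{835176719} = \frac{448820130164087322}{282133279872759887}$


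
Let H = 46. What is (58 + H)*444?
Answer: 46176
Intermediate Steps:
(58 + H)*444 = (58 + 46)*444 = 104*444 = 46176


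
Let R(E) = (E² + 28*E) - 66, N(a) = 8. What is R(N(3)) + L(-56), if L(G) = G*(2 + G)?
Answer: 3246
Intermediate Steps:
R(E) = -66 + E² + 28*E
R(N(3)) + L(-56) = (-66 + 8² + 28*8) - 56*(2 - 56) = (-66 + 64 + 224) - 56*(-54) = 222 + 3024 = 3246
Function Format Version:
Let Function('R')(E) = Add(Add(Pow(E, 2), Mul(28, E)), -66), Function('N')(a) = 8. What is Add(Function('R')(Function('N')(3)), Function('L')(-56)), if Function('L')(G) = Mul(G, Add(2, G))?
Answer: 3246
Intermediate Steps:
Function('R')(E) = Add(-66, Pow(E, 2), Mul(28, E))
Add(Function('R')(Function('N')(3)), Function('L')(-56)) = Add(Add(-66, Pow(8, 2), Mul(28, 8)), Mul(-56, Add(2, -56))) = Add(Add(-66, 64, 224), Mul(-56, -54)) = Add(222, 3024) = 3246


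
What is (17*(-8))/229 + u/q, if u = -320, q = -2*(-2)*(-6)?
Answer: 8752/687 ≈ 12.739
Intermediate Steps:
q = -24 (q = 4*(-6) = -24)
(17*(-8))/229 + u/q = (17*(-8))/229 - 320/(-24) = -136*1/229 - 320*(-1/24) = -136/229 + 40/3 = 8752/687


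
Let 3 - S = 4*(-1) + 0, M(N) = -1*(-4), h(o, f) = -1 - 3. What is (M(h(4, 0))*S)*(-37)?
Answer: -1036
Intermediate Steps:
h(o, f) = -4
M(N) = 4
S = 7 (S = 3 - (4*(-1) + 0) = 3 - (-4 + 0) = 3 - 1*(-4) = 3 + 4 = 7)
(M(h(4, 0))*S)*(-37) = (4*7)*(-37) = 28*(-37) = -1036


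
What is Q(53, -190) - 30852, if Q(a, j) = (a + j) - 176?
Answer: -31165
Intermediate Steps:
Q(a, j) = -176 + a + j
Q(53, -190) - 30852 = (-176 + 53 - 190) - 30852 = -313 - 30852 = -31165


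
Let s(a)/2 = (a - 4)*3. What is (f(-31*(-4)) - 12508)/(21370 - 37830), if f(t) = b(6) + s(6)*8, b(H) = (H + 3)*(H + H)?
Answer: 3076/4115 ≈ 0.74751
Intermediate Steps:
s(a) = -24 + 6*a (s(a) = 2*((a - 4)*3) = 2*((-4 + a)*3) = 2*(-12 + 3*a) = -24 + 6*a)
b(H) = 2*H*(3 + H) (b(H) = (3 + H)*(2*H) = 2*H*(3 + H))
f(t) = 204 (f(t) = 2*6*(3 + 6) + (-24 + 6*6)*8 = 2*6*9 + (-24 + 36)*8 = 108 + 12*8 = 108 + 96 = 204)
(f(-31*(-4)) - 12508)/(21370 - 37830) = (204 - 12508)/(21370 - 37830) = -12304/(-16460) = -12304*(-1/16460) = 3076/4115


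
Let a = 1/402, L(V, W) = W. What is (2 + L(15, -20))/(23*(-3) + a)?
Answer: 7236/27737 ≈ 0.26088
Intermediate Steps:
a = 1/402 ≈ 0.0024876
(2 + L(15, -20))/(23*(-3) + a) = (2 - 20)/(23*(-3) + 1/402) = -18/(-69 + 1/402) = -18/(-27737/402) = -18*(-402/27737) = 7236/27737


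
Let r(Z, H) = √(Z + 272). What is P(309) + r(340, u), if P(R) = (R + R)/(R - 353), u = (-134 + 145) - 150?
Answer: -309/22 + 6*√17 ≈ 10.693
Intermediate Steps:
u = -139 (u = 11 - 150 = -139)
r(Z, H) = √(272 + Z)
P(R) = 2*R/(-353 + R) (P(R) = (2*R)/(-353 + R) = 2*R/(-353 + R))
P(309) + r(340, u) = 2*309/(-353 + 309) + √(272 + 340) = 2*309/(-44) + √612 = 2*309*(-1/44) + 6*√17 = -309/22 + 6*√17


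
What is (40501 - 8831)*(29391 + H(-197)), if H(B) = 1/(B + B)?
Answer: 183370139255/197 ≈ 9.3081e+8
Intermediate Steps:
H(B) = 1/(2*B)
(40501 - 8831)*(29391 + H(-197)) = (40501 - 8831)*(29391 + (1/2)/(-197)) = 31670*(29391 + (1/2)*(-1/197)) = 31670*(29391 - 1/394) = 31670*(11580053/394) = 183370139255/197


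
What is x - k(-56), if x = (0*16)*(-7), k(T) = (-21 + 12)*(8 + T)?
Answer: -432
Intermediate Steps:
k(T) = -72 - 9*T (k(T) = -9*(8 + T) = -72 - 9*T)
x = 0 (x = 0*(-7) = 0)
x - k(-56) = 0 - (-72 - 9*(-56)) = 0 - (-72 + 504) = 0 - 1*432 = 0 - 432 = -432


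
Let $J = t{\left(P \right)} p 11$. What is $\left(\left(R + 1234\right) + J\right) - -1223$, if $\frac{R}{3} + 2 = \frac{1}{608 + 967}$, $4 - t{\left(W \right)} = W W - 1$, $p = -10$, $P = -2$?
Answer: $\frac{1229026}{525} \approx 2341.0$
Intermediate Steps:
$t{\left(W \right)} = 5 - W^{2}$ ($t{\left(W \right)} = 4 - \left(W W - 1\right) = 4 - \left(W^{2} - 1\right) = 4 - \left(-1 + W^{2}\right) = 5 - W^{2}$)
$R = - \frac{3149}{525}$ ($R = -6 + \frac{3}{608 + 967} = -6 + \frac{3}{1575} = -6 + 3 \cdot \frac{1}{1575} = -6 + \frac{1}{525} = - \frac{3149}{525} \approx -5.9981$)
$J = -110$ ($J = \left(5 - \left(-2\right)^{2}\right) \left(-10\right) 11 = \left(5 - 4\right) \left(-10\right) 11 = 1 \left(-10\right) 11 = \left(-10\right) 11 = -110$)
$\left(\left(R + 1234\right) + J\right) - -1223 = \left(\left(- \frac{3149}{525} + 1234\right) - 110\right) - -1223 = \left(\frac{644701}{525} - 110\right) + 1223 = \frac{586951}{525} + 1223 = \frac{1229026}{525}$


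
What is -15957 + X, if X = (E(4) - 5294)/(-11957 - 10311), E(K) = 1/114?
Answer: -40507070749/2538552 ≈ -15957.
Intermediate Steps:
E(K) = 1/114
X = 603515/2538552 (X = (1/114 - 5294)/(-11957 - 10311) = -603515/114/(-22268) = -603515/114*(-1/22268) = 603515/2538552 ≈ 0.23774)
-15957 + X = -15957 + 603515/2538552 = -40507070749/2538552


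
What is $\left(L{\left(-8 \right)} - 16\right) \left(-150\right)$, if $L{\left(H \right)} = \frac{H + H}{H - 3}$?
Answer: $\frac{24000}{11} \approx 2181.8$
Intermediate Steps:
$L{\left(H \right)} = \frac{2 H}{-3 + H}$
$\left(L{\left(-8 \right)} - 16\right) \left(-150\right) = \left(2 \left(-8\right) \frac{1}{-3 - 8} - 16\right) \left(-150\right) = \left(2 \left(-8\right) \frac{1}{-11} - 16\right) \left(-150\right) = \left(2 \left(-8\right) \left(- \frac{1}{11}\right) - 16\right) \left(-150\right) = \left(\frac{16}{11} - 16\right) \left(-150\right) = \left(- \frac{160}{11}\right) \left(-150\right) = \frac{24000}{11}$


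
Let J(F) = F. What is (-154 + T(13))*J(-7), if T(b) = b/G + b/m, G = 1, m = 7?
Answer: 974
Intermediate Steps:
T(b) = 8*b/7 (T(b) = b/1 + b/7 = b*1 + b*(1/7) = b + b/7 = 8*b/7)
(-154 + T(13))*J(-7) = (-154 + (8/7)*13)*(-7) = (-154 + 104/7)*(-7) = -974/7*(-7) = 974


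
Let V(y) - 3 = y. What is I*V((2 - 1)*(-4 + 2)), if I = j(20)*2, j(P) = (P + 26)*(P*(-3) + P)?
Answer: -3680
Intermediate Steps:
j(P) = -2*P*(26 + P) (j(P) = (26 + P)*(-3*P + P) = (26 + P)*(-2*P) = -2*P*(26 + P))
V(y) = 3 + y
I = -3680 (I = -2*20*(26 + 20)*2 = -2*20*46*2 = -1840*2 = -3680)
I*V((2 - 1)*(-4 + 2)) = -3680*(3 + (2 - 1)*(-4 + 2)) = -3680*(3 + 1*(-2)) = -3680*(3 - 2) = -3680*1 = -3680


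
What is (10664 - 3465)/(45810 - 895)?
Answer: 7199/44915 ≈ 0.16028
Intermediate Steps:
(10664 - 3465)/(45810 - 895) = 7199/44915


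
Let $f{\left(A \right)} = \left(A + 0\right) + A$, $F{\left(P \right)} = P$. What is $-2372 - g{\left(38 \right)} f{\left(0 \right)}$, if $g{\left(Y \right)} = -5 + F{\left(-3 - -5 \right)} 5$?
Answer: $-2372$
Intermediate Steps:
$g{\left(Y \right)} = 5$ ($g{\left(Y \right)} = -5 + \left(-3 - -5\right) 5 = -5 + \left(-3 + 5\right) 5 = -5 + 2 \cdot 5 = -5 + 10 = 5$)
$f{\left(A \right)} = 2 A$ ($f{\left(A \right)} = A + A = 2 A$)
$-2372 - g{\left(38 \right)} f{\left(0 \right)} = -2372 - 5 \cdot 2 \cdot 0 = -2372 - 5 \cdot 0 = -2372 - 0 = -2372 + 0 = -2372$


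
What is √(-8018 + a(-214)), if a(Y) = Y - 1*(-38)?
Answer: I*√8194 ≈ 90.521*I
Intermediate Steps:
a(Y) = 38 + Y (a(Y) = Y + 38 = 38 + Y)
√(-8018 + a(-214)) = √(-8018 + (38 - 214)) = √(-8018 - 176) = √(-8194) = I*√8194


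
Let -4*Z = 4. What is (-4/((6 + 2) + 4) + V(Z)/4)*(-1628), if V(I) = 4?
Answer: -3256/3 ≈ -1085.3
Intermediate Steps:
Z = -1 (Z = -¼*4 = -1)
(-4/((6 + 2) + 4) + V(Z)/4)*(-1628) = (-4/((6 + 2) + 4) + 4/4)*(-1628) = (-4/(8 + 4) + 4*(¼))*(-1628) = (-4/12 + 1)*(-1628) = (-4*1/12 + 1)*(-1628) = (-⅓ + 1)*(-1628) = (⅔)*(-1628) = -3256/3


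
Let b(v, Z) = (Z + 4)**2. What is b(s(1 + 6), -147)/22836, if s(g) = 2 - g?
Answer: 1859/2076 ≈ 0.89547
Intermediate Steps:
b(v, Z) = (4 + Z)**2
b(s(1 + 6), -147)/22836 = (4 - 147)**2/22836 = (-143)**2*(1/22836) = 20449*(1/22836) = 1859/2076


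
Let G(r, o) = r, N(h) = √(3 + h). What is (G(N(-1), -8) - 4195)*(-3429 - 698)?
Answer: 17312765 - 4127*√2 ≈ 1.7307e+7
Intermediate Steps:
(G(N(-1), -8) - 4195)*(-3429 - 698) = (√(3 - 1) - 4195)*(-3429 - 698) = (√2 - 4195)*(-4127) = (-4195 + √2)*(-4127) = 17312765 - 4127*√2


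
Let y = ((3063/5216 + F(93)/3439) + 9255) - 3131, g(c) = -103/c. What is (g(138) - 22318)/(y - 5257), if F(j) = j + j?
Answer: -27624132364144/1073888209629 ≈ -25.723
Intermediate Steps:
F(j) = 2*j
y = 109862738009/17937824 (y = ((3063/5216 + (2*93)/3439) + 9255) - 3131 = ((3063*(1/5216) + 186*(1/3439)) + 9255) - 3131 = ((3063/5216 + 186/3439) + 9255) - 3131 = (11503833/17937824 + 9255) - 3131 = 166026064953/17937824 - 3131 = 109862738009/17937824 ≈ 6124.6)
(g(138) - 22318)/(y - 5257) = (-103/138 - 22318)/(109862738009/17937824 - 5257) = (-103*1/138 - 22318)/(15563597241/17937824) = (-103/138 - 22318)*(17937824/15563597241) = -3079987/138*17937824/15563597241 = -27624132364144/1073888209629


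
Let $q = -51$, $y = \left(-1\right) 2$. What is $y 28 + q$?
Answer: $-107$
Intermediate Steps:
$y = -2$
$y 28 + q = \left(-2\right) 28 - 51 = -56 - 51 = -107$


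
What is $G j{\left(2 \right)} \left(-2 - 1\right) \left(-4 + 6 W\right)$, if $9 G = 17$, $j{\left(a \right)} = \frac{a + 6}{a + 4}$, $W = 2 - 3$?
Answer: $\frac{680}{9} \approx 75.556$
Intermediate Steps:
$W = -1$ ($W = 2 - 3 = -1$)
$j{\left(a \right)} = \frac{6 + a}{4 + a}$
$G = \frac{17}{9}$ ($G = \frac{1}{9} \cdot 17 = \frac{17}{9} \approx 1.8889$)
$G j{\left(2 \right)} \left(-2 - 1\right) \left(-4 + 6 W\right) = \frac{17 \frac{6 + 2}{4 + 2}}{9} \left(-2 - 1\right) \left(-4 + 6 \left(-1\right)\right) = \frac{17 \cdot \frac{1}{6} \cdot 8}{9} \left(- 3 \left(-4 - 6\right)\right) = \frac{17 \cdot \frac{1}{6} \cdot 8}{9} \left(\left(-3\right) \left(-10\right)\right) = \frac{17}{9} \cdot \frac{4}{3} \cdot 30 = \frac{68}{27} \cdot 30 = \frac{680}{9}$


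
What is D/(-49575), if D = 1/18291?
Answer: -1/906776325 ≈ -1.1028e-9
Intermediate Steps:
D = 1/18291 ≈ 5.4672e-5
D/(-49575) = (1/18291)/(-49575) = (1/18291)*(-1/49575) = -1/906776325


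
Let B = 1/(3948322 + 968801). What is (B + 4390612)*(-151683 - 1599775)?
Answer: -37812540709580195866/4917123 ≈ -7.6900e+12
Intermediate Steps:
B = 1/4917123 ≈ 2.0337e-7
(B + 4390612)*(-151683 - 1599775) = (1/4917123 + 4390612)*(-151683 - 1599775) = (21589179249277/4917123)*(-1751458) = -37812540709580195866/4917123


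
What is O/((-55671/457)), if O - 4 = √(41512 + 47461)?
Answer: -1828/55671 - 457*√88973/55671 ≈ -2.4814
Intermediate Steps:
O = 4 + √88973 (O = 4 + √(41512 + 47461) = 4 + √88973 ≈ 302.28)
O/((-55671/457)) = (4 + √88973)/((-55671/457)) = (4 + √88973)/((-55671*1/457)) = (4 + √88973)/(-55671/457) = (4 + √88973)*(-457/55671) = -1828/55671 - 457*√88973/55671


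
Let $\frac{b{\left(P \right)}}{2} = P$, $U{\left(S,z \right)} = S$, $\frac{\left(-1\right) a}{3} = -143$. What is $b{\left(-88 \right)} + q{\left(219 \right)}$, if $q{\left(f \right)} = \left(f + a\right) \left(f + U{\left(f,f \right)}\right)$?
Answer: $283648$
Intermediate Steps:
$a = 429$ ($a = \left(-3\right) \left(-143\right) = 429$)
$b{\left(P \right)} = 2 P$
$q{\left(f \right)} = 2 f \left(429 + f\right)$ ($q{\left(f \right)} = \left(f + 429\right) \left(f + f\right) = \left(429 + f\right) 2 f = 2 f \left(429 + f\right)$)
$b{\left(-88 \right)} + q{\left(219 \right)} = 2 \left(-88\right) + 2 \cdot 219 \left(429 + 219\right) = -176 + 2 \cdot 219 \cdot 648 = -176 + 283824 = 283648$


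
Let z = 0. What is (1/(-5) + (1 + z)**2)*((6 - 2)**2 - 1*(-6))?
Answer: 88/5 ≈ 17.600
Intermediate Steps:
(1/(-5) + (1 + z)**2)*((6 - 2)**2 - 1*(-6)) = (1/(-5) + (1 + 0)**2)*((6 - 2)**2 - 1*(-6)) = (-1/5 + 1**2)*(4**2 + 6) = (-1/5 + 1)*(16 + 6) = (4/5)*22 = 88/5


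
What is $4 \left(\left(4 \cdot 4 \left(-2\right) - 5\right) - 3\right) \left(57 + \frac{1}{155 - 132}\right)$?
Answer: $- \frac{209920}{23} \approx -9127.0$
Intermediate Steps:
$4 \left(\left(4 \cdot 4 \left(-2\right) - 5\right) - 3\right) \left(57 + \frac{1}{155 - 132}\right) = 4 \left(\left(16 \left(-2\right) - 5\right) - 3\right) \left(57 + \frac{1}{23}\right) = 4 \left(\left(-32 - 5\right) - 3\right) \left(57 + \frac{1}{23}\right) = 4 \left(-37 - 3\right) \frac{1312}{23} = 4 \left(-40\right) \frac{1312}{23} = \left(-160\right) \frac{1312}{23} = - \frac{209920}{23}$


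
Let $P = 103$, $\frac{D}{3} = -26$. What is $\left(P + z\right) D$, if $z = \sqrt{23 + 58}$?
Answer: $-8736$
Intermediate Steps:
$D = -78$ ($D = 3 \left(-26\right) = -78$)
$z = 9$ ($z = \sqrt{81} = 9$)
$\left(P + z\right) D = \left(103 + 9\right) \left(-78\right) = 112 \left(-78\right) = -8736$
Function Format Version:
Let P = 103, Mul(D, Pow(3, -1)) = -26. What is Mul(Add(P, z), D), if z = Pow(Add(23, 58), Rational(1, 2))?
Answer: -8736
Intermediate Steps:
D = -78 (D = Mul(3, -26) = -78)
z = 9 (z = Pow(81, Rational(1, 2)) = 9)
Mul(Add(P, z), D) = Mul(Add(103, 9), -78) = Mul(112, -78) = -8736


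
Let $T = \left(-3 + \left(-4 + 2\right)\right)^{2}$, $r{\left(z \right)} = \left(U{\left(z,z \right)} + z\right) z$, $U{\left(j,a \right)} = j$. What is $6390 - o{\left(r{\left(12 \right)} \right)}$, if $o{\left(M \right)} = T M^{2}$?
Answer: $-2067210$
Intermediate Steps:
$r{\left(z \right)} = 2 z^{2}$ ($r{\left(z \right)} = \left(z + z\right) z = 2 z z = 2 z^{2}$)
$T = 25$ ($T = \left(-3 - 2\right)^{2} = \left(-5\right)^{2} = 25$)
$o{\left(M \right)} = 25 M^{2}$
$6390 - o{\left(r{\left(12 \right)} \right)} = 6390 - 25 \left(2 \cdot 12^{2}\right)^{2} = 6390 - 25 \left(2 \cdot 144\right)^{2} = 6390 - 25 \cdot 288^{2} = 6390 - 25 \cdot 82944 = 6390 - 2073600 = -2067210$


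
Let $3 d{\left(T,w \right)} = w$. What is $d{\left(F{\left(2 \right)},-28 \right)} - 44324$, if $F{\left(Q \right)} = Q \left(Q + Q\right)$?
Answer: $- \frac{133000}{3} \approx -44333.0$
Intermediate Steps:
$F{\left(Q \right)} = 2 Q^{2}$ ($F{\left(Q \right)} = Q 2 Q = 2 Q^{2}$)
$d{\left(T,w \right)} = \frac{w}{3}$
$d{\left(F{\left(2 \right)},-28 \right)} - 44324 = \frac{1}{3} \left(-28\right) - 44324 = - \frac{28}{3} - 44324 = - \frac{133000}{3}$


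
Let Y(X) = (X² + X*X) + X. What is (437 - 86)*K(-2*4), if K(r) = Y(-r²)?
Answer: 2852928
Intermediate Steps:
Y(X) = X + 2*X² (Y(X) = (X² + X²) + X = 2*X² + X = X + 2*X²)
K(r) = -r²*(1 - 2*r²) (K(r) = (-r²)*(1 + 2*(-r²)) = (-r²)*(1 - 2*r²) = -r²*(1 - 2*r²))
(437 - 86)*K(-2*4) = (437 - 86)*(-(-2*4)² + 2*(-2*4)⁴) = 351*(-1*(-8)² + 2*(-8)⁴) = 351*(-1*64 + 2*4096) = 351*(-64 + 8192) = 351*8128 = 2852928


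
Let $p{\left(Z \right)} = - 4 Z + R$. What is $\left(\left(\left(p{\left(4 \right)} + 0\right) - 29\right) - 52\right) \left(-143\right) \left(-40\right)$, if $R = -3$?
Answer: $-572000$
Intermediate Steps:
$p{\left(Z \right)} = -3 - 4 Z$ ($p{\left(Z \right)} = - 4 Z - 3 = -3 - 4 Z$)
$\left(\left(\left(p{\left(4 \right)} + 0\right) - 29\right) - 52\right) \left(-143\right) \left(-40\right) = \left(\left(\left(\left(-3 - 16\right) + 0\right) - 29\right) - 52\right) \left(-143\right) \left(-40\right) = \left(\left(\left(-19 + 0\right) - 29\right) - 52\right) \left(-143\right) \left(-40\right) = \left(\left(-19 - 29\right) - 52\right) \left(-143\right) \left(-40\right) = \left(-48 - 52\right) \left(-143\right) \left(-40\right) = \left(-100\right) \left(-143\right) \left(-40\right) = 14300 \left(-40\right) = -572000$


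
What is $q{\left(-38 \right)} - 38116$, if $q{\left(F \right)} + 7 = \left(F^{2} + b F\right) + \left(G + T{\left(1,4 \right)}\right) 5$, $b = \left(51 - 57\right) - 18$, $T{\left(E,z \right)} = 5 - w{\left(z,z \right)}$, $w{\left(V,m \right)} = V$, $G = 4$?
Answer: $-35742$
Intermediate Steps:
$T{\left(E,z \right)} = 5 - z$
$b = -24$ ($b = -6 - 18 = -24$)
$q{\left(F \right)} = 18 + F^{2} - 24 F$ ($q{\left(F \right)} = -7 + \left(\left(F^{2} - 24 F\right) + \left(4 + \left(5 - 4\right)\right) 5\right) = -7 + \left(\left(F^{2} - 24 F\right) + \left(4 + 1\right) 5\right) = -7 + \left(\left(F^{2} - 24 F\right) + 5 \cdot 5\right) = -7 + \left(\left(F^{2} - 24 F\right) + 25\right) = -7 + \left(25 + F^{2} - 24 F\right) = 18 + F^{2} - 24 F$)
$q{\left(-38 \right)} - 38116 = \left(18 + \left(-38\right)^{2} - -912\right) - 38116 = \left(18 + 1444 + 912\right) - 38116 = 2374 - 38116 = -35742$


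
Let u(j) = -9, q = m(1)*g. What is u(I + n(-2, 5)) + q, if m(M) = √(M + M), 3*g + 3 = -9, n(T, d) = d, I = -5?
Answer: -9 - 4*√2 ≈ -14.657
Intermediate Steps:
g = -4 (g = -1 + (⅓)*(-9) = -1 - 3 = -4)
m(M) = √2*√M (m(M) = √(2*M) = √2*√M)
q = -4*√2 (q = (√2*√1)*(-4) = (√2*1)*(-4) = √2*(-4) = -4*√2 ≈ -5.6569)
u(I + n(-2, 5)) + q = -9 - 4*√2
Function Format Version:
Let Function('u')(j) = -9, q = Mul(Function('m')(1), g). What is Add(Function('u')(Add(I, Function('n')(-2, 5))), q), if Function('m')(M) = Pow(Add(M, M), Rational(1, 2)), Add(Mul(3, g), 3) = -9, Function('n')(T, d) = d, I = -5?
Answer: Add(-9, Mul(-4, Pow(2, Rational(1, 2)))) ≈ -14.657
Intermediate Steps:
g = -4 (g = Add(-1, Mul(Rational(1, 3), -9)) = Add(-1, -3) = -4)
Function('m')(M) = Mul(Pow(2, Rational(1, 2)), Pow(M, Rational(1, 2))) (Function('m')(M) = Pow(Mul(2, M), Rational(1, 2)) = Mul(Pow(2, Rational(1, 2)), Pow(M, Rational(1, 2))))
q = Mul(-4, Pow(2, Rational(1, 2))) (q = Mul(Mul(Pow(2, Rational(1, 2)), Pow(1, Rational(1, 2))), -4) = Mul(Mul(Pow(2, Rational(1, 2)), 1), -4) = Mul(Pow(2, Rational(1, 2)), -4) = Mul(-4, Pow(2, Rational(1, 2))) ≈ -5.6569)
Add(Function('u')(Add(I, Function('n')(-2, 5))), q) = Add(-9, Mul(-4, Pow(2, Rational(1, 2))))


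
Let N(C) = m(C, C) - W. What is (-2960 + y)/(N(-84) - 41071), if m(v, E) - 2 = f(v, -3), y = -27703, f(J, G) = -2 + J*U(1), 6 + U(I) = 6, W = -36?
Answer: 30663/41035 ≈ 0.74724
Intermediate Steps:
U(I) = 0 (U(I) = -6 + 6 = 0)
f(J, G) = -2 (f(J, G) = -2 + J*0 = -2 + 0 = -2)
m(v, E) = 0 (m(v, E) = 2 - 2 = 0)
N(C) = 36 (N(C) = 0 - 1*(-36) = 0 + 36 = 36)
(-2960 + y)/(N(-84) - 41071) = (-2960 - 27703)/(36 - 41071) = -30663/(-41035) = -30663*(-1/41035) = 30663/41035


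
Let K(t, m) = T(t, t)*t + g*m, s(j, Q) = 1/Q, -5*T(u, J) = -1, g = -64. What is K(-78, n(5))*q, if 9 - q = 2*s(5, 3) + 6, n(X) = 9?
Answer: -6902/5 ≈ -1380.4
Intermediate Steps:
T(u, J) = ⅕ (T(u, J) = -⅕*(-1) = ⅕)
K(t, m) = -64*m + t/5 (K(t, m) = t/5 - 64*m = -64*m + t/5)
q = 7/3 (q = 9 - (2/3 + 6) = 9 - (2*(⅓) + 6) = 9 - (⅔ + 6) = 9 - 1*20/3 = 9 - 20/3 = 7/3 ≈ 2.3333)
K(-78, n(5))*q = (-64*9 + (⅕)*(-78))*(7/3) = (-576 - 78/5)*(7/3) = -2958/5*7/3 = -6902/5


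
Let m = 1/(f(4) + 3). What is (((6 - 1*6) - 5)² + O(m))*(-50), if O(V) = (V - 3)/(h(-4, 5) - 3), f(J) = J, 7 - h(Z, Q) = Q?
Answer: -9750/7 ≈ -1392.9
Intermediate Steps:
h(Z, Q) = 7 - Q
m = ⅐ (m = 1/(4 + 3) = 1/7 = ⅐ ≈ 0.14286)
O(V) = 3 - V (O(V) = (V - 3)/((7 - 1*5) - 3) = (-3 + V)/((7 - 5) - 3) = (-3 + V)/(2 - 3) = (-3 + V)/(-1) = (-3 + V)*(-1) = 3 - V)
(((6 - 1*6) - 5)² + O(m))*(-50) = (((6 - 1*6) - 5)² + (3 - 1*⅐))*(-50) = (((6 - 6) - 5)² + (3 - ⅐))*(-50) = ((0 - 5)² + 20/7)*(-50) = ((-5)² + 20/7)*(-50) = (25 + 20/7)*(-50) = (195/7)*(-50) = -9750/7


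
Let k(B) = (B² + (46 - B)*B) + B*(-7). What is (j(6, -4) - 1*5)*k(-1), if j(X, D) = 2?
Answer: 117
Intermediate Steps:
k(B) = B² - 7*B + B*(46 - B) (k(B) = (B² + B*(46 - B)) - 7*B = B² - 7*B + B*(46 - B))
(j(6, -4) - 1*5)*k(-1) = (2 - 1*5)*(39*(-1)) = (2 - 5)*(-39) = -3*(-39) = 117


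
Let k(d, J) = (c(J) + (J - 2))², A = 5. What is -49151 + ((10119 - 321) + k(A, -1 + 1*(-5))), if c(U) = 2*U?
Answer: -38953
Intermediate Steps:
k(d, J) = (-2 + 3*J)² (k(d, J) = (2*J + (J - 2))² = (2*J + (-2 + J))² = (-2 + 3*J)²)
-49151 + ((10119 - 321) + k(A, -1 + 1*(-5))) = -49151 + ((10119 - 321) + (-2 + 3*(-1 + 1*(-5)))²) = -49151 + (9798 + (-2 + 3*(-1 - 5))²) = -49151 + (9798 + (-2 + 3*(-6))²) = -49151 + (9798 + (-2 - 18)²) = -49151 + (9798 + (-20)²) = -49151 + (9798 + 400) = -49151 + 10198 = -38953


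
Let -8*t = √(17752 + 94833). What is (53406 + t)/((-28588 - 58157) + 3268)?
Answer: -53406/83477 + √112585/667816 ≈ -0.63927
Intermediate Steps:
t = -√112585/8 (t = -√(17752 + 94833)/8 = -√112585/8 ≈ -41.942)
(53406 + t)/((-28588 - 58157) + 3268) = (53406 - √112585/8)/((-28588 - 58157) + 3268) = (53406 - √112585/8)/(-86745 + 3268) = (53406 - √112585/8)/(-83477) = (53406 - √112585/8)*(-1/83477) = -53406/83477 + √112585/667816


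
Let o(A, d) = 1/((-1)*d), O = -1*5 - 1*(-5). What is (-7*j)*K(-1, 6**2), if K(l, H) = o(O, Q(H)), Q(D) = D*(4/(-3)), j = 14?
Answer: -49/24 ≈ -2.0417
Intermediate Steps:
O = 0 (O = -5 + 5 = 0)
Q(D) = -4*D/3 (Q(D) = D*(4*(-1/3)) = D*(-4/3) = -4*D/3)
o(A, d) = -1/d
K(l, H) = 3/(4*H) (K(l, H) = -1/((-4*H/3)) = -(-3)/(4*H) = 3/(4*H))
(-7*j)*K(-1, 6**2) = (-7*14)*(3/(4*(6**2))) = -147/(2*36) = -98*1/48 = -49/24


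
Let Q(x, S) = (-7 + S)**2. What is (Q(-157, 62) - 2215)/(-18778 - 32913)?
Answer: -810/51691 ≈ -0.015670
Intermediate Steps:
(Q(-157, 62) - 2215)/(-18778 - 32913) = ((-7 + 62)**2 - 2215)/(-18778 - 32913) = (55**2 - 2215)/(-51691) = (3025 - 2215)*(-1/51691) = 810*(-1/51691) = -810/51691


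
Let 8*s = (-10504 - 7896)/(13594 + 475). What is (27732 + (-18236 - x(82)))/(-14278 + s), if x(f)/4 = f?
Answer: -64492296/100439741 ≈ -0.64210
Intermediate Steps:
s = -2300/14069 (s = ((-10504 - 7896)/(13594 + 475))/8 = (-18400/14069)/8 = (-18400*1/14069)/8 = (1/8)*(-18400/14069) = -2300/14069 ≈ -0.16348)
x(f) = 4*f
(27732 + (-18236 - x(82)))/(-14278 + s) = (27732 + (-18236 - 4*82))/(-14278 - 2300/14069) = (27732 + (-18236 - 1*328))/(-200879482/14069) = (27732 + (-18236 - 328))*(-14069/200879482) = (27732 - 18564)*(-14069/200879482) = 9168*(-14069/200879482) = -64492296/100439741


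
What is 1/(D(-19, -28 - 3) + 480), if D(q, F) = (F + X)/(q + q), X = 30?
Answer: 38/18241 ≈ 0.0020832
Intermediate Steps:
D(q, F) = (30 + F)/(2*q) (D(q, F) = (F + 30)/(q + q) = (30 + F)/((2*q)) = (30 + F)*(1/(2*q)) = (30 + F)/(2*q))
1/(D(-19, -28 - 3) + 480) = 1/((½)*(30 + (-28 - 3))/(-19) + 480) = 1/((½)*(-1/19)*(30 - 31) + 480) = 1/((½)*(-1/19)*(-1) + 480) = 1/(1/38 + 480) = 1/(18241/38) = 38/18241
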